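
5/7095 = 1/1419 = 0.00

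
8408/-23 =-8408/23 = - 365.57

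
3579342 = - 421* ( - 8502) 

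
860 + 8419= 9279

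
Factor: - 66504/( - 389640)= 163/955 = 5^ (  -  1)*163^1*191^( -1) 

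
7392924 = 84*88011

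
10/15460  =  1/1546 =0.00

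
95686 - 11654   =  84032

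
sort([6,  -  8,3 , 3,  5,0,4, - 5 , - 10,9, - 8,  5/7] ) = [ - 10, - 8, - 8, - 5, 0,  5/7, 3 , 3 , 4, 5,6,9 ] 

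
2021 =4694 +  - 2673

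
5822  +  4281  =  10103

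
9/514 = 9/514  =  0.02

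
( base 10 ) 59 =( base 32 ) 1R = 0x3b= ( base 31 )1S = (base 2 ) 111011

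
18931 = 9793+9138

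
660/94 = 7 +1/47 = 7.02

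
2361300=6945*340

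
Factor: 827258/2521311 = 2^1*3^(  -  1 )*13^( - 2)*4973^( - 1)*413629^1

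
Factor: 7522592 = 2^5*7^1*11^1*43^1*71^1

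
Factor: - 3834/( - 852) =2^( -1)*3^2 = 9/2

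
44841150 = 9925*4518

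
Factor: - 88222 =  - 2^1*44111^1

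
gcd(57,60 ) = 3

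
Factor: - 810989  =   - 810989^1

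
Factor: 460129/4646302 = 2^( - 1 )*227^1 * 2027^1* 2323151^ ( - 1 )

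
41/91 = 41/91 = 0.45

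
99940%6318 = 5170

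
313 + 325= 638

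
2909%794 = 527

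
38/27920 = 19/13960 = 0.00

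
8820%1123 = 959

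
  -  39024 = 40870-79894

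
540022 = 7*77146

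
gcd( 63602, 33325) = 1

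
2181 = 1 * 2181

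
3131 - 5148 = - 2017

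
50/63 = 50/63 = 0.79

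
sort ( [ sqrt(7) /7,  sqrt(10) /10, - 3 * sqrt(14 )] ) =[ - 3*sqrt( 14),sqrt ( 10 )/10, sqrt( 7 ) /7 ]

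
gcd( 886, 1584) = 2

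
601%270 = 61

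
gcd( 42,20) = 2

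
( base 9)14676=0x2730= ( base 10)10032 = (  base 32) 9pg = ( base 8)23460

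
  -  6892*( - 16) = 110272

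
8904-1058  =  7846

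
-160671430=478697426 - 639368856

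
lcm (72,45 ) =360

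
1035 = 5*207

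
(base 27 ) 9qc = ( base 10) 7275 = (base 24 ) cf3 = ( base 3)100222110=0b1110001101011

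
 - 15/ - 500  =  3/100 = 0.03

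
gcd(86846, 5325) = 1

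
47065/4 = 47065/4 = 11766.25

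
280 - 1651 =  - 1371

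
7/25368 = 1/3624=0.00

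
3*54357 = 163071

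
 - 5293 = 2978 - 8271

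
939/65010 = 313/21670 = 0.01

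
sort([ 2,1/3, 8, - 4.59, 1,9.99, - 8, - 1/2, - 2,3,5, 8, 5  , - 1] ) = [-8, - 4.59, - 2, - 1,-1/2, 1/3,1, 2, 3, 5, 5,8, 8, 9.99] 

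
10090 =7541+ 2549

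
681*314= 213834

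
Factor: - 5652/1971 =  - 2^2 * 3^(  -  1)*73^( - 1)*157^1= - 628/219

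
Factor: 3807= 3^4*47^1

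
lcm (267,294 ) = 26166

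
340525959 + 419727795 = 760253754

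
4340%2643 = 1697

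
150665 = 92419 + 58246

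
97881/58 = 1687 + 35/58 = 1687.60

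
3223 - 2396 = 827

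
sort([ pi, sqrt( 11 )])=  [pi, sqrt(11)] 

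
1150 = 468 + 682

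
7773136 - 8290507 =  - 517371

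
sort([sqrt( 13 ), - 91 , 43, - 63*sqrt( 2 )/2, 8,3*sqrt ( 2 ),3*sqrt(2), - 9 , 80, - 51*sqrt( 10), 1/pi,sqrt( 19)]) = [ - 51*sqrt( 10),-91, - 63 * sqrt( 2) /2, - 9,1/pi,sqrt( 13) , 3*sqrt ( 2 ), 3*sqrt( 2),sqrt(19), 8,  43, 80] 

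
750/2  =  375 = 375.00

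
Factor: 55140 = 2^2*3^1*5^1*919^1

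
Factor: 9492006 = 2^1*3^1*1582001^1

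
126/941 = 126/941 = 0.13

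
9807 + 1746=11553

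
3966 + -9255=-5289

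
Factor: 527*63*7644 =2^2*  3^3 * 7^3*13^1  *17^1*31^1 = 253788444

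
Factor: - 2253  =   - 3^1*751^1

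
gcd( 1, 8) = 1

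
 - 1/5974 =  - 1/5974 = - 0.00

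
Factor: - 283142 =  - 2^1*67^1*2113^1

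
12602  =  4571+8031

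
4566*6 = 27396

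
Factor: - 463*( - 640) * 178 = 52744960= 2^8*5^1*89^1*463^1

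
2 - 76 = -74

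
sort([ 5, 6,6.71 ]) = [5, 6, 6.71]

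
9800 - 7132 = 2668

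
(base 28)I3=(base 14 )283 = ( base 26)jd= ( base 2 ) 111111011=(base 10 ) 507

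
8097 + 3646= 11743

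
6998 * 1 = 6998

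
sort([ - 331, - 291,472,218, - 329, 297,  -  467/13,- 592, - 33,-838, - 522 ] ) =[ - 838, - 592,  -  522, - 331 ,-329, - 291, - 467/13,- 33, 218,297,  472 ] 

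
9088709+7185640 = 16274349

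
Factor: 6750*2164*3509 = 2^3*3^3*5^3*11^2 * 29^1 *541^1 = 51255963000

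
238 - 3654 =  - 3416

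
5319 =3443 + 1876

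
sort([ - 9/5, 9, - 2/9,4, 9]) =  [ - 9/5, - 2/9,4,9, 9 ]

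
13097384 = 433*30248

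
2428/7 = 2428/7 =346.86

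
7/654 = 7/654 = 0.01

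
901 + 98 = 999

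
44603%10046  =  4419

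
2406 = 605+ 1801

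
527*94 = 49538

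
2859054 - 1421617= 1437437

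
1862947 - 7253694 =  - 5390747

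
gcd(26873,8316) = 77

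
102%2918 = 102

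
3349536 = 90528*37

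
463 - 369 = 94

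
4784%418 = 186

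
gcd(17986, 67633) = 1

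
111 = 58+53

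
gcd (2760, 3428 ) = 4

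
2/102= 1/51 = 0.02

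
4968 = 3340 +1628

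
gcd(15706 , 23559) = 7853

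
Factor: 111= 3^1*37^1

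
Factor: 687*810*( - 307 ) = - 2^1 * 3^5* 5^1*229^1*307^1= -170836290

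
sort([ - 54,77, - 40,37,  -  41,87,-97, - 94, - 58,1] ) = [  -  97, - 94, - 58,  -  54,-41, - 40,1, 37,77,87 ] 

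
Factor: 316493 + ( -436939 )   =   - 2^1 * 60223^1= -  120446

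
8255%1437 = 1070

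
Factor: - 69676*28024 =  - 1952600224=-2^5*  31^1*113^1 * 17419^1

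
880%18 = 16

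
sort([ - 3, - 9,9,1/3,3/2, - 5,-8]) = [ - 9, - 8,-5 ,-3,1/3,3/2,9 ]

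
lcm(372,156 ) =4836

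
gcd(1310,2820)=10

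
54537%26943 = 651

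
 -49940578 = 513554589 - 563495167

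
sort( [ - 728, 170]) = [ - 728,170]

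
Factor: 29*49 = 7^2 * 29^1 = 1421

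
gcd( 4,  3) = 1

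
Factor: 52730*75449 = 3978425770  =  2^1 * 5^1*11^1*19^3*5273^1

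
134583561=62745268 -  - 71838293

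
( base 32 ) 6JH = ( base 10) 6769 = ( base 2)1101001110001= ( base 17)1673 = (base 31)71B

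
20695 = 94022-73327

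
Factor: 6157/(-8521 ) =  - 47^1*  131^1*8521^ ( - 1 ) 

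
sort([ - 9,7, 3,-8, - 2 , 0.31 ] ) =[ - 9,  -  8, - 2,  0.31,3, 7]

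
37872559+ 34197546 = 72070105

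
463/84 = 5 + 43/84  =  5.51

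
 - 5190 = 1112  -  6302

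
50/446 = 25/223 = 0.11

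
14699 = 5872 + 8827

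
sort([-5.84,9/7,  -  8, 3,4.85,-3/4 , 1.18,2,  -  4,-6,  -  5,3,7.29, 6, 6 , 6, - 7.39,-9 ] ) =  [  -  9,-8,-7.39,-6, - 5.84, - 5 , - 4, - 3/4, 1.18 , 9/7, 2 , 3,  3,4.85, 6,6,6, 7.29 ]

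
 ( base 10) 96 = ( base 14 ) 6C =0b1100000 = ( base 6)240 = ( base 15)66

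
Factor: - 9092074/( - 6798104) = 2^( - 2) * 849763^( - 1)*4546037^1 = 4546037/3399052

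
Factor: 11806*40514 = 478308284 = 2^2*47^1*431^1*5903^1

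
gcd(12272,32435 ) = 13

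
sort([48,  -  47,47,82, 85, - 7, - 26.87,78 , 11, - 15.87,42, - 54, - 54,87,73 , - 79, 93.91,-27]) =[ - 79,-54, - 54 , - 47, - 27, - 26.87, - 15.87, - 7 , 11,42,47,48,73, 78,82,85, 87,93.91]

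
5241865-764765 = 4477100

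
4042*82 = 331444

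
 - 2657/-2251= 2657/2251 = 1.18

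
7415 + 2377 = 9792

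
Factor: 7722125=5^3*163^1*379^1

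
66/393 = 22/131 = 0.17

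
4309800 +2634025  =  6943825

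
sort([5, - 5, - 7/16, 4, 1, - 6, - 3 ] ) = [-6,  -  5, - 3,-7/16,  1,4,5]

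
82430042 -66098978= 16331064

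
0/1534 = 0 = 0.00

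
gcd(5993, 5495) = 1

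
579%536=43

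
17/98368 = 17/98368=0.00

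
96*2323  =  223008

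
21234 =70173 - 48939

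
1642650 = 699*2350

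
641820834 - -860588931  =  1502409765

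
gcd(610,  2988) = 2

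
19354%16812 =2542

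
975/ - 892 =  - 2 + 809/892 = -  1.09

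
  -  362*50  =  - 18100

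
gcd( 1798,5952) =62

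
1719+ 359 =2078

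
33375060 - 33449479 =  - 74419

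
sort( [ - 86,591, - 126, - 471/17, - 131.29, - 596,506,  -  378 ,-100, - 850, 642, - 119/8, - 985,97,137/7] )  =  [ - 985 ,-850,-596,-378, - 131.29,-126, - 100,-86, - 471/17,-119/8, 137/7,97 , 506,591,642 ]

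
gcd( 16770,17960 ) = 10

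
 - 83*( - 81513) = 6765579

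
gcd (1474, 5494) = 134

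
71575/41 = 71575/41 = 1745.73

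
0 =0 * 26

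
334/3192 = 167/1596 = 0.10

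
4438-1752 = 2686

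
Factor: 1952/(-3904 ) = -2^( - 1 )=-1/2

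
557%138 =5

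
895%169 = 50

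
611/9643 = 611/9643 = 0.06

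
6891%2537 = 1817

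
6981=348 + 6633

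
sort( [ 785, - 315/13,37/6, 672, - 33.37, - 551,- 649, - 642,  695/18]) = [ - 649, - 642, - 551, - 33.37, - 315/13,37/6,695/18,672,785]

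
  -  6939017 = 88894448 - 95833465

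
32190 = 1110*29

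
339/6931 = 339/6931 = 0.05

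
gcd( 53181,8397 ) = 2799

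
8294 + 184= 8478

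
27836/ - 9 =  - 27836/9=- 3092.89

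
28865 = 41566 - 12701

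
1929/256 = 1929/256 = 7.54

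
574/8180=287/4090 =0.07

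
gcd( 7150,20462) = 26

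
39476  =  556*71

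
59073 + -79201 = -20128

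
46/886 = 23/443 = 0.05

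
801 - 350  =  451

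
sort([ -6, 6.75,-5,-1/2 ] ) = [- 6, - 5 , - 1/2, 6.75 ]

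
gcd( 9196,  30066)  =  2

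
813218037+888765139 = 1701983176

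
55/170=11/34=0.32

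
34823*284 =9889732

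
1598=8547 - 6949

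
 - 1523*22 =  - 33506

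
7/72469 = 7/72469  =  0.00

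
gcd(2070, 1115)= 5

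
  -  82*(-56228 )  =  4610696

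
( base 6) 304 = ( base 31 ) 3J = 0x70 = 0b1110000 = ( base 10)112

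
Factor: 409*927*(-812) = -307864116 = - 2^2*3^2 * 7^1*29^1 * 103^1* 409^1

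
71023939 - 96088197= - 25064258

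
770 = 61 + 709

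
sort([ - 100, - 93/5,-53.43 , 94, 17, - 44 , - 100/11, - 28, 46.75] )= [ - 100  , - 53.43 ,  -  44,  -  28,- 93/5, - 100/11,  17,46.75, 94]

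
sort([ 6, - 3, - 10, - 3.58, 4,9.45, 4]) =[-10 , - 3.58, - 3,4,4, 6,  9.45 ]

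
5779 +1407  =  7186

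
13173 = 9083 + 4090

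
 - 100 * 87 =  - 8700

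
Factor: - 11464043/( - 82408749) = 3^( - 1 )*29^( - 2 )*37^1*83^1*89^( - 1) * 367^( - 1)*3733^1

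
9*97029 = 873261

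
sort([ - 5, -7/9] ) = [ - 5, - 7/9] 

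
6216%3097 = 22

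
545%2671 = 545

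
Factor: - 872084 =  - 2^2*218021^1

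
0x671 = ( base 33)1gw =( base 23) 32g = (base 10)1649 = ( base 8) 3161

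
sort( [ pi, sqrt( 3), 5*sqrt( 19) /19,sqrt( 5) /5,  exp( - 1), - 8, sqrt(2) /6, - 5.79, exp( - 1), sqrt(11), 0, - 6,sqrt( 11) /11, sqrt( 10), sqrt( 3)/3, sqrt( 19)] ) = [ - 8, - 6, - 5.79,0, sqrt( 2) /6,sqrt ( 11)/11,  exp( - 1 ),exp( - 1 ),sqrt(5) /5, sqrt ( 3) /3,5*sqrt( 19) /19, sqrt ( 3), pi, sqrt( 10), sqrt(11),sqrt(19)]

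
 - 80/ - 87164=20/21791= 0.00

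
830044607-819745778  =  10298829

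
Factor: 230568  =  2^3*3^1*13^1*739^1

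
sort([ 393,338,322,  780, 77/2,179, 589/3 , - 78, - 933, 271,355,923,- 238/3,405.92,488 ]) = [-933, - 238/3,-78,77/2,179, 589/3, 271,322, 338,355,393,405.92,488,780,  923]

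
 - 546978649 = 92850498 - 639829147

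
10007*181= 1811267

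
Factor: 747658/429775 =2^1*5^( - 2)*31^2*389^1* 17191^( - 1)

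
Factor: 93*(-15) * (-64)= 89280 = 2^6 * 3^2*5^1*31^1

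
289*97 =28033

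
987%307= 66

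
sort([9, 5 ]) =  [5, 9]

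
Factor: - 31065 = -3^1*5^1*19^1*109^1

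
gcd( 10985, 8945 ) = 5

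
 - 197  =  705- 902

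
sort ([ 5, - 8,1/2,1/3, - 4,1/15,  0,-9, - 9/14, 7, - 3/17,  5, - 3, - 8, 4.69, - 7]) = [ - 9, - 8, - 8, - 7, - 4, - 3, - 9/14, - 3/17 , 0,1/15,1/3,1/2, 4.69, 5,5, 7] 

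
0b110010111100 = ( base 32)35s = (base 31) 3C5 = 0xcbc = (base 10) 3260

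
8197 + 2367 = 10564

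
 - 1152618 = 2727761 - 3880379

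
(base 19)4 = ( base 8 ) 4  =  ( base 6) 4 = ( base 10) 4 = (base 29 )4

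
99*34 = 3366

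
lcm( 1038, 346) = 1038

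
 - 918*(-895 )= 821610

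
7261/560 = 7261/560 = 12.97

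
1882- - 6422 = 8304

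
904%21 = 1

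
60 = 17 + 43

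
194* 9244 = 1793336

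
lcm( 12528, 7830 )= 62640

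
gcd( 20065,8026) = 4013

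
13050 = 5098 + 7952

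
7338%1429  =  193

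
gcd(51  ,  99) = 3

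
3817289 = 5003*763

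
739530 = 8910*83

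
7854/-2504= -3927/1252=- 3.14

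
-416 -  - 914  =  498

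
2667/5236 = 381/748 = 0.51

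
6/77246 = 3/38623 = 0.00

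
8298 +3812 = 12110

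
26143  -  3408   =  22735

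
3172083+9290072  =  12462155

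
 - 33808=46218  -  80026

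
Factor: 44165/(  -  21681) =-55/27 = - 3^(-3 )*5^1*11^1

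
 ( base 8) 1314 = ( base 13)431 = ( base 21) 1d2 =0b1011001100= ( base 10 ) 716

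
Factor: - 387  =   - 3^2*43^1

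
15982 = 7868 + 8114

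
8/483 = 8/483=0.02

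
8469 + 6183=14652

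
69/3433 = 69/3433 = 0.02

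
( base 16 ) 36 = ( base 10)54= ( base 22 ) 2A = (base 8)66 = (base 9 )60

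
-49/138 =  - 49/138=-0.36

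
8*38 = 304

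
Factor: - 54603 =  - 3^2 * 6067^1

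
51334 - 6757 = 44577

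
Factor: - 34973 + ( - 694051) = -729024 = - 2^6*3^1 * 3797^1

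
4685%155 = 35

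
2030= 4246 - 2216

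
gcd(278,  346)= 2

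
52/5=52/5 = 10.40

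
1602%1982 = 1602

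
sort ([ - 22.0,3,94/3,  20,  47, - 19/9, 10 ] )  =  [ - 22.0, - 19/9,3,  10,20,  94/3, 47 ]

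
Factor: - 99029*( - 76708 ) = 7596316532  =  2^2 * 7^2*43^1 * 47^1*127^1*151^1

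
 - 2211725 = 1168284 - 3380009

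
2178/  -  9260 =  - 1 + 3541/4630 =- 0.24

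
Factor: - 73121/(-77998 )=2^( - 1)*59^( - 1)*661^( - 1)*73121^1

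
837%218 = 183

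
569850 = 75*7598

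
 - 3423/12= - 1141/4 = - 285.25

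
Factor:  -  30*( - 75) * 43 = 2^1 * 3^2*5^3*43^1 = 96750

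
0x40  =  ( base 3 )2101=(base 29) 26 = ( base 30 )24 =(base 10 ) 64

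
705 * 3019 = 2128395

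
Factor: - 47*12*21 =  - 11844 =- 2^2*3^2*7^1*47^1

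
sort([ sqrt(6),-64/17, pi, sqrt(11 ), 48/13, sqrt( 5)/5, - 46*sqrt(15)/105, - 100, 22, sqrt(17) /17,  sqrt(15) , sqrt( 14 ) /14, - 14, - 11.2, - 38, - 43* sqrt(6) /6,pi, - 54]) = [ - 100,-54, - 38,- 43*sqrt(6) /6, - 14, - 11.2, - 64/17 , - 46 * sqrt(15 ) /105,sqrt( 17)/17, sqrt(14) /14 , sqrt( 5 )/5,sqrt(6), pi, pi, sqrt(11), 48/13,  sqrt(15 ), 22 ]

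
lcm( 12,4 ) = 12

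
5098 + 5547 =10645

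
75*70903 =5317725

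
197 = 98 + 99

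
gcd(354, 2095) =1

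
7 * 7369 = 51583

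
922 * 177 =163194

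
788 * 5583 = 4399404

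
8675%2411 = 1442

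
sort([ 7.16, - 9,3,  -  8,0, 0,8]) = [ - 9,  -  8,0,  0,3, 7.16,8]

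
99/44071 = 99/44071 =0.00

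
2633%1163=307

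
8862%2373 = 1743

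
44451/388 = 44451/388 = 114.56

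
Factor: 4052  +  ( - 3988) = 64 = 2^6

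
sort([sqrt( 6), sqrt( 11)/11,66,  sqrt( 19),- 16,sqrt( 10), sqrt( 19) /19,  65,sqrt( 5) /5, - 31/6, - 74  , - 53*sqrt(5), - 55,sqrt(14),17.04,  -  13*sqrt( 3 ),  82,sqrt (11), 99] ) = [ - 53*sqrt( 5 ), - 74, - 55, - 13 * sqrt(3), - 16 ,  -  31/6, sqrt( 19)/19, sqrt( 11)/11,sqrt( 5)/5,sqrt( 6),  sqrt(10 ), sqrt( 11 ), sqrt( 14 ), sqrt(19),17.04,65 , 66, 82,99]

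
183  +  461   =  644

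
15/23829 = 5/7943 = 0.00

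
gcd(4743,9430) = 1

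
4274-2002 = 2272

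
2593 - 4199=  - 1606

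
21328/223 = 21328/223  =  95.64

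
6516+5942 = 12458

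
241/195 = 241/195 = 1.24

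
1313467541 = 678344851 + 635122690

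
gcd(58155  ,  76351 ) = 1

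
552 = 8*69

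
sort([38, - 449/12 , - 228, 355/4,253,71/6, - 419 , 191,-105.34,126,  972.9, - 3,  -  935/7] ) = [  -  419,- 228, - 935/7, - 105.34,-449/12,- 3, 71/6 , 38, 355/4 , 126,191, 253,  972.9] 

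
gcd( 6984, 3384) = 72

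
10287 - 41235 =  - 30948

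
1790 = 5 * 358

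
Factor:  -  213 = - 3^1*71^1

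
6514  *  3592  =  23398288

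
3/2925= 1/975 = 0.00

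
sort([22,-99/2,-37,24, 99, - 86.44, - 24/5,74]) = [ - 86.44, - 99/2, - 37,-24/5, 22,24 , 74,  99]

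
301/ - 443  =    -  301/443 = -0.68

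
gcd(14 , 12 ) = 2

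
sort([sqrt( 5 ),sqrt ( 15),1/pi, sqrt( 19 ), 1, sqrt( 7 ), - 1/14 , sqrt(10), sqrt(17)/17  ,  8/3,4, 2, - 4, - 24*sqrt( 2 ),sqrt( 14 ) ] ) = [ - 24*sqrt( 2 ), - 4, - 1/14,sqrt(17) /17,1/pi,1, 2,sqrt(5 ) , sqrt( 7 ), 8/3,sqrt( 10), sqrt( 14 ), sqrt(15 ), 4,sqrt( 19) ] 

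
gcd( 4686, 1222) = 2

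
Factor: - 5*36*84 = - 15120 = -2^4 * 3^3  *5^1*7^1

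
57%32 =25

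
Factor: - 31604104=-2^3 *7^1 *564359^1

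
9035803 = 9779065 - 743262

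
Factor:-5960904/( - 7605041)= 2^3*3^1*59^ (-1)*  83^( - 1)*1553^(-1)*248371^1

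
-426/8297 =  - 1 + 7871/8297  =  -0.05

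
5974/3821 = 1 + 2153/3821 = 1.56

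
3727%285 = 22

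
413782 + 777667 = 1191449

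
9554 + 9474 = 19028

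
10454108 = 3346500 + 7107608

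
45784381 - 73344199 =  - 27559818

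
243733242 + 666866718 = 910599960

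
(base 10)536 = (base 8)1030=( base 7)1364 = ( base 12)388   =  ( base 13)323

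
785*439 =344615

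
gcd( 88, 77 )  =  11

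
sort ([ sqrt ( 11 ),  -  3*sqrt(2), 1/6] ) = [ - 3 * sqrt( 2 ) , 1/6, sqrt(11)] 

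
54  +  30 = 84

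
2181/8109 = 727/2703 = 0.27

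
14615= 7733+6882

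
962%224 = 66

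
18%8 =2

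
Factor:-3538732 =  - 2^2*61^1 *14503^1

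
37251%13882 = 9487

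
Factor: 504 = 2^3*3^2*7^1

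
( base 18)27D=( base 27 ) 124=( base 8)1423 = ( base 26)147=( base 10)787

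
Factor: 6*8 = 48 = 2^4*3^1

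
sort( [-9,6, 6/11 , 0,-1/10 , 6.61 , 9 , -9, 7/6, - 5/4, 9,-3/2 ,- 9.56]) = [ - 9.56,-9, - 9 , - 3/2,-5/4, - 1/10, 0 , 6/11,7/6, 6, 6.61, 9 , 9] 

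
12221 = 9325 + 2896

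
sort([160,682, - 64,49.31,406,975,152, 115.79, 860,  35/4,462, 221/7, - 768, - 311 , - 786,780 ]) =[-786,-768, - 311, - 64,  35/4, 221/7, 49.31,  115.79, 152,160, 406, 462, 682,780,860, 975] 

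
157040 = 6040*26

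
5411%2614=183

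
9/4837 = 9/4837=0.00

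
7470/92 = 3735/46 = 81.20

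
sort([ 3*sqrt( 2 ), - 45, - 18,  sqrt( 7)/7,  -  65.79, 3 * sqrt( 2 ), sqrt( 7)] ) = [ - 65.79, - 45  , - 18  ,  sqrt(7) /7,sqrt( 7 ), 3*sqrt( 2 ), 3*sqrt(2 )]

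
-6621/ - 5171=1 + 1450/5171=1.28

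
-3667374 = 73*( - 50238)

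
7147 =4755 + 2392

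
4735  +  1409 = 6144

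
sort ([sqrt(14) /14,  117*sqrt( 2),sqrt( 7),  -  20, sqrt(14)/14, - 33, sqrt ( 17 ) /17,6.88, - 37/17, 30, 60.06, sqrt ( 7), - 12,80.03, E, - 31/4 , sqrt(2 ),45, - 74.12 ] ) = [ - 74.12, - 33,-20, - 12, - 31/4, - 37/17,sqrt( 17)/17, sqrt(14 ) /14, sqrt(14) /14,  sqrt( 2),  sqrt (7), sqrt( 7),E , 6.88, 30, 45, 60.06, 80.03,  117*sqrt( 2)]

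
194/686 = 97/343= 0.28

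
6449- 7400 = -951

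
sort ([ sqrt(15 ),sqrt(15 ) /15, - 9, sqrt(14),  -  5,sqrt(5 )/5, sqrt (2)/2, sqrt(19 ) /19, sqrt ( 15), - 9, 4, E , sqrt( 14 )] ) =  [- 9,  -  9, - 5, sqrt( 19)/19 , sqrt( 15 ) /15, sqrt(5)/5, sqrt(2)/2,E, sqrt( 14 ),sqrt (14), sqrt ( 15), sqrt (15),  4]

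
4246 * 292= 1239832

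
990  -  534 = 456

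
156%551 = 156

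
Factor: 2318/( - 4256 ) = -2^(-4 ) *7^( - 1 ) *61^1 = - 61/112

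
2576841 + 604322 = 3181163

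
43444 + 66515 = 109959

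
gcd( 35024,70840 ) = 88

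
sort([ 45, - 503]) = [  -  503, 45] 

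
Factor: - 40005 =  - 3^2 * 5^1 * 7^1 * 127^1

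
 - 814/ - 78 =407/39 =10.44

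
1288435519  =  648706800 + 639728719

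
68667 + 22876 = 91543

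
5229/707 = 7 + 40/101 = 7.40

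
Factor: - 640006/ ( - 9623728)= 320003/4811864= 2^( - 3 ) * 19^( - 1)*97^1*3299^1*31657^( - 1)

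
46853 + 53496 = 100349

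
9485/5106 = 9485/5106 = 1.86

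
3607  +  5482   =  9089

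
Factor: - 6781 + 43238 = 36457 = 36457^1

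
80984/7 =80984/7= 11569.14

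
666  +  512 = 1178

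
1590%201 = 183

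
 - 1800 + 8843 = 7043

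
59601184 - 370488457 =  - 310887273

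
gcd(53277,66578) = 1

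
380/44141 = 380/44141 =0.01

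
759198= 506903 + 252295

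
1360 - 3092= - 1732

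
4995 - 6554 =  - 1559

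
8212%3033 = 2146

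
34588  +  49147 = 83735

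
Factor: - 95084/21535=-2^2*5^( - 1)*11^1*59^( - 1)*73^( - 1)*2161^1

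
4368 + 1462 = 5830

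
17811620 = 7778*2290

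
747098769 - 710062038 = 37036731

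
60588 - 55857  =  4731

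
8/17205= 8/17205  =  0.00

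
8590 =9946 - 1356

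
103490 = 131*790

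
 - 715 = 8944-9659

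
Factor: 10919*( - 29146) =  - 2^1*13^1*19^1 * 59^1 * 61^1*179^1=- 318245174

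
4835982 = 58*83379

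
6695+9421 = 16116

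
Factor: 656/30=2^3*3^( - 1 ) *5^( - 1)* 41^1 = 328/15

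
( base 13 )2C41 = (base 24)B5J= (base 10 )6475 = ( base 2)1100101001011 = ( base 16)194b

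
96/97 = 96/97=0.99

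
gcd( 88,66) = 22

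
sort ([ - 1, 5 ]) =[ - 1,5]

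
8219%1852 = 811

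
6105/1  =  6105= 6105.00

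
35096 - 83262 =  - 48166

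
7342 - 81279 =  - 73937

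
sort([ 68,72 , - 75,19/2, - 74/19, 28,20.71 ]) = [ - 75, - 74/19, 19/2,20.71,28,  68  ,  72] 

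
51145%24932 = 1281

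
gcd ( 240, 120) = 120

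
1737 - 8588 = -6851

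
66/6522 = 11/1087 = 0.01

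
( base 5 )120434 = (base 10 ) 4494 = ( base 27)64C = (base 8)10616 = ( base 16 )118e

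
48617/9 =5401+8/9 =5401.89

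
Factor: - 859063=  - 61^1 * 14083^1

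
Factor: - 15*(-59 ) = 885 = 3^1*5^1*  59^1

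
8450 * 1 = 8450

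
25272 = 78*324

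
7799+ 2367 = 10166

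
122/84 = 61/42 = 1.45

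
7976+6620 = 14596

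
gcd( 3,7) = 1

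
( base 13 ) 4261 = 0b10001111110101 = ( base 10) 9205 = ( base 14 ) 34d7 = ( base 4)2033311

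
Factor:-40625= - 5^5*13^1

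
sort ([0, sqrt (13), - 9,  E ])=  [ - 9,  0, E, sqrt(13)]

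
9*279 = 2511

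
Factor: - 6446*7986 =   -  51477756 = - 2^2*3^1*11^4*293^1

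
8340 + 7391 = 15731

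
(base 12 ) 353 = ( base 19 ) 171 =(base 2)111101111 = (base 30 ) gf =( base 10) 495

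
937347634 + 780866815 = 1718214449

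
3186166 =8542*373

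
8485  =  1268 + 7217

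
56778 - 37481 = 19297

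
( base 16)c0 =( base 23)88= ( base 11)165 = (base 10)192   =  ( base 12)140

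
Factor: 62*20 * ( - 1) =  - 1240 = - 2^3*5^1 * 31^1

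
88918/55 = 1616 + 38/55 = 1616.69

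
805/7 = 115 = 115.00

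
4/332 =1/83 = 0.01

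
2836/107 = 2836/107 =26.50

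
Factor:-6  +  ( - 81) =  - 87 = -3^1*29^1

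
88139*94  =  8285066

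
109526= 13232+96294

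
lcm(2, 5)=10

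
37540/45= 7508/9=834.22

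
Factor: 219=3^1 * 73^1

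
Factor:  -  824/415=-2^3*5^( - 1) * 83^(-1)*103^1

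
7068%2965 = 1138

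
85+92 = 177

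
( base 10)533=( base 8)1025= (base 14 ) 2A1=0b1000010101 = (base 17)1e6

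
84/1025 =84/1025   =  0.08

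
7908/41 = 7908/41 = 192.88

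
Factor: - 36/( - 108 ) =1/3 = 3^( - 1)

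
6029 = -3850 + 9879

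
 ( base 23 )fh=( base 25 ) ec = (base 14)1bc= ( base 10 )362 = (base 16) 16A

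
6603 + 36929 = 43532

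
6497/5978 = 1 + 519/5978 = 1.09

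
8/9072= 1/1134 = 0.00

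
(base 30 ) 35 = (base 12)7b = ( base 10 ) 95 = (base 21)4b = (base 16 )5f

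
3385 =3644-259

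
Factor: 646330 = 2^1*5^1 * 64633^1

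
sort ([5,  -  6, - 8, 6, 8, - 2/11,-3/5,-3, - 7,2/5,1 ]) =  [ - 8, - 7, - 6, - 3 , - 3/5,-2/11,  2/5,1 , 5,6,8] 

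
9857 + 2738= 12595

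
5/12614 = 5/12614= 0.00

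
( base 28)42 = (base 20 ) 5E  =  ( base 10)114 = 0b1110010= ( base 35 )39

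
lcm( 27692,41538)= 83076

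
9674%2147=1086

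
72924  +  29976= 102900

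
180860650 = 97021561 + 83839089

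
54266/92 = 27133/46= 589.85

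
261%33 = 30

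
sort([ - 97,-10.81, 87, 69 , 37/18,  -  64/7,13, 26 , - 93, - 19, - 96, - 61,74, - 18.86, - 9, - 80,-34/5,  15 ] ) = [  -  97, - 96, - 93, - 80, - 61,-19, - 18.86,-10.81,  -  64/7, - 9,  -  34/5,37/18,13 , 15,26,  69,74,87] 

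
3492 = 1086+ 2406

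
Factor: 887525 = 5^2 * 131^1*271^1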